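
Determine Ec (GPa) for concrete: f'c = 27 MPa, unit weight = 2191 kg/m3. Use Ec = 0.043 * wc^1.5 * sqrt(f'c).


Ec = 0.043 * 2191^1.5 * sqrt(27) / 1000
= 22.91 GPa

22.91


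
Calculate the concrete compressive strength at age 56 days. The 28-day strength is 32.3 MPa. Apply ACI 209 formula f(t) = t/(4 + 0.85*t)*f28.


f(56) = 56 / (4 + 0.85 * 56) * 32.3
= 56 / 51.6 * 32.3
= 35.05 MPa

35.05


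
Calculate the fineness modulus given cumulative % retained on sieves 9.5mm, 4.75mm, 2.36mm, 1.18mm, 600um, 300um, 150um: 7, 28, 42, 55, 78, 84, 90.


FM = sum(cumulative % retained) / 100
= 384 / 100
= 3.84

3.84


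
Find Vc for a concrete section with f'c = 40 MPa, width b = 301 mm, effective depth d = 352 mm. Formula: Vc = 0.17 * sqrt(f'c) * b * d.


Vc = 0.17 * sqrt(40) * 301 * 352 / 1000
= 113.92 kN

113.92


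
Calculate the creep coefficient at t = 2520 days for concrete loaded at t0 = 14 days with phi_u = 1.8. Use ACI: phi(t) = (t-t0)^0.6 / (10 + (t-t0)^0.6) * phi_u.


dt = 2520 - 14 = 2506
phi = 2506^0.6 / (10 + 2506^0.6) * 1.8
= 1.649

1.649


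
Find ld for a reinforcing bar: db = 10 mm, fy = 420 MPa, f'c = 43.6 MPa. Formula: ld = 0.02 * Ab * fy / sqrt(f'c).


Ab = pi * 10^2 / 4 = 78.54 mm2
ld = 0.02 * 78.54 * 420 / sqrt(43.6)
= 99.9 mm

99.9


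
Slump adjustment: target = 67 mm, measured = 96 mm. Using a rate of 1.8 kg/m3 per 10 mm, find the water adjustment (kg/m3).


Difference = 67 - 96 = -29 mm
Water adjustment = -29 * 1.8 / 10 = -5.2 kg/m3

-5.2


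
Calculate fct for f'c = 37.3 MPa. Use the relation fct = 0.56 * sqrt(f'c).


fct = 0.56 * sqrt(37.3)
= 0.56 * 6.107
= 3.42 MPa

3.42


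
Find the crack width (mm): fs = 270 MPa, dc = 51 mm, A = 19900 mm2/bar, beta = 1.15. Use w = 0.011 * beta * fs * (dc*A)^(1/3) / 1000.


w = 0.011 * beta * fs * (dc * A)^(1/3) / 1000
= 0.011 * 1.15 * 270 * (51 * 19900)^(1/3) / 1000
= 0.343 mm

0.343


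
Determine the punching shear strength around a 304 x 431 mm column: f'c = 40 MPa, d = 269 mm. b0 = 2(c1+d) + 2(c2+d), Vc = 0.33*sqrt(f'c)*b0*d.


b0 = 2*(304 + 269) + 2*(431 + 269) = 2546 mm
Vc = 0.33 * sqrt(40) * 2546 * 269 / 1000
= 1429.4 kN

1429.4


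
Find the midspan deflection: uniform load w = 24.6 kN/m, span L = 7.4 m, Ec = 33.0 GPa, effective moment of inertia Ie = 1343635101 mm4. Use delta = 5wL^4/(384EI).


Convert: L = 7.4 m = 7400 mm, Ec = 33.0 GPa = 33000 MPa
delta = 5 * 24.6 * 7400^4 / (384 * 33000 * 1343635101)
= 21.66 mm

21.66


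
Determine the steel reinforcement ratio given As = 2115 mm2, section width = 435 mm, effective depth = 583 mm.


rho = As / (b * d)
= 2115 / (435 * 583)
= 0.0083

0.0083


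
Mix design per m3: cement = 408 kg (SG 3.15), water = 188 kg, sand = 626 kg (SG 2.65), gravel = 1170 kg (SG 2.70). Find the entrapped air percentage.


Vol cement = 408 / (3.15 * 1000) = 0.129524 m3
Vol water = 188 / 1000 = 0.188 m3
Vol sand = 626 / (2.65 * 1000) = 0.236226 m3
Vol gravel = 1170 / (2.70 * 1000) = 0.433333 m3
Total solid + water volume = 0.987084 m3
Air = (1 - 0.987084) * 100 = 1.29%

1.29


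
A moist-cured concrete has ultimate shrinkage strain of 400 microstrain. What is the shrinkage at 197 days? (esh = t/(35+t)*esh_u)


esh(197) = 197 / (35 + 197) * 400
= 197 / 232 * 400
= 339.7 microstrain

339.7


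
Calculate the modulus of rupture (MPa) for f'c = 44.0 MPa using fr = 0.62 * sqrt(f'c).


fr = 0.62 * sqrt(44.0)
= 4.113 MPa

4.113


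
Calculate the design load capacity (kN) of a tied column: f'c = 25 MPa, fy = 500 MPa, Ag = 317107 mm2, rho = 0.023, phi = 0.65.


Ast = rho * Ag = 0.023 * 317107 = 7293.461 mm2
phi*Pn = 0.65 * 0.80 * (0.85 * 25 * (317107 - 7293.461) + 500 * 7293.461) / 1000
= 5319.74 kN

5319.74


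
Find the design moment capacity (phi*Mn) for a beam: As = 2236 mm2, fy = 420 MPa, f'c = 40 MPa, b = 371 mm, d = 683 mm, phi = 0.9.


a = As * fy / (0.85 * f'c * b)
= 2236 * 420 / (0.85 * 40 * 371)
= 74.4506 mm
Mn = As * fy * (d - a/2) / 10^6
= 606.4599 kN-m
phi*Mn = 0.9 * 606.4599 = 545.81 kN-m

545.81


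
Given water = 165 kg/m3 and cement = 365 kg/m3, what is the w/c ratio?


w/c = water / cement
w/c = 165 / 365 = 0.452

0.452


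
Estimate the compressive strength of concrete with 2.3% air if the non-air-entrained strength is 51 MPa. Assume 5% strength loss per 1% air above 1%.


Strength loss = (2.3 - 1) * 5 = 6.5%
f'c = 51 * (1 - 6.5/100)
= 47.69 MPa

47.69


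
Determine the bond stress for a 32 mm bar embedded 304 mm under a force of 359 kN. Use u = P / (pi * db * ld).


u = P / (pi * db * ld)
= 359 * 1000 / (pi * 32 * 304)
= 11.747 MPa

11.747


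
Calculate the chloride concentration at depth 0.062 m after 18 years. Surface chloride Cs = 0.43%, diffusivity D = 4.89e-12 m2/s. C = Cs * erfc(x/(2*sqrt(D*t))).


t_seconds = 18 * 365.25 * 24 * 3600 = 568036800.0 s
arg = 0.062 / (2 * sqrt(4.89e-12 * 568036800.0))
= 0.5882
erfc(0.5882) = 0.4055
C = 0.43 * 0.4055 = 0.1744%

0.1744


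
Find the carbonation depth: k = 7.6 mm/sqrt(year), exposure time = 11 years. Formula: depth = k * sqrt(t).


depth = k * sqrt(t)
= 7.6 * sqrt(11)
= 25.21 mm

25.21


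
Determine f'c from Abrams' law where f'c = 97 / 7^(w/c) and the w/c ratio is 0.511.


f'c = 97 / 7^0.511
= 97 / 2.703
= 35.89 MPa

35.89


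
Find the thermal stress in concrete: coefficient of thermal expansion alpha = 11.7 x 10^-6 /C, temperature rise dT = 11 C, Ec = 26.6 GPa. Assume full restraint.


sigma = alpha * dT * Ec
= 11.7e-6 * 11 * 26.6 * 1000
= 3.423 MPa

3.423


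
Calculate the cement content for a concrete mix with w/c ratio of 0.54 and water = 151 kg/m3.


Cement = water / (w/c)
= 151 / 0.54
= 279.6 kg/m3

279.6


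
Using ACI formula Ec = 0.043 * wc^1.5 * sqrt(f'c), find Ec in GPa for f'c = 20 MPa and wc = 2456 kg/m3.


Ec = 0.043 * 2456^1.5 * sqrt(20) / 1000
= 23.41 GPa

23.41


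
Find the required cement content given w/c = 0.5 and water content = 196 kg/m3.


Cement = water / (w/c)
= 196 / 0.5
= 392.0 kg/m3

392.0


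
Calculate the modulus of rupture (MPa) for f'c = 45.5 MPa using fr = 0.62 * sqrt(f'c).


fr = 0.62 * sqrt(45.5)
= 4.182 MPa

4.182


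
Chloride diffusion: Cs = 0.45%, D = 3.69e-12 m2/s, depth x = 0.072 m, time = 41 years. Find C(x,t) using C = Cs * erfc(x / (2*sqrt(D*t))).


t_seconds = 41 * 365.25 * 24 * 3600 = 1293861600.0 s
arg = 0.072 / (2 * sqrt(3.69e-12 * 1293861600.0))
= 0.521
erfc(0.521) = 0.4612
C = 0.45 * 0.4612 = 0.2076%

0.2076


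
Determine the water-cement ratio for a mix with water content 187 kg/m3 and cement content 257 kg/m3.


w/c = water / cement
w/c = 187 / 257 = 0.728

0.728


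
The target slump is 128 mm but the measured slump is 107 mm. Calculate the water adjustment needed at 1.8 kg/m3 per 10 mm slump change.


Difference = 128 - 107 = 21 mm
Water adjustment = 21 * 1.8 / 10 = 3.8 kg/m3

3.8


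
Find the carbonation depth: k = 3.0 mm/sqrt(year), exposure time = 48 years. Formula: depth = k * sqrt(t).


depth = k * sqrt(t)
= 3.0 * sqrt(48)
= 20.78 mm

20.78


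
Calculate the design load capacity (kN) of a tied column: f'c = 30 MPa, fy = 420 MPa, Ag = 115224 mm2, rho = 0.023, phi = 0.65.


Ast = rho * Ag = 0.023 * 115224 = 2650.152 mm2
phi*Pn = 0.65 * 0.80 * (0.85 * 30 * (115224 - 2650.152) + 420 * 2650.152) / 1000
= 2071.52 kN

2071.52


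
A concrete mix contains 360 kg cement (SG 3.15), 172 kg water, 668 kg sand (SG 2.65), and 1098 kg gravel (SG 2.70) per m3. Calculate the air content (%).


Vol cement = 360 / (3.15 * 1000) = 0.114286 m3
Vol water = 172 / 1000 = 0.172 m3
Vol sand = 668 / (2.65 * 1000) = 0.252075 m3
Vol gravel = 1098 / (2.70 * 1000) = 0.406667 m3
Total solid + water volume = 0.945028 m3
Air = (1 - 0.945028) * 100 = 5.5%

5.5


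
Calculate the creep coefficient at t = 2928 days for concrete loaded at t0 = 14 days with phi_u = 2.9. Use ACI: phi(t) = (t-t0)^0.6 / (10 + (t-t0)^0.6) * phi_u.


dt = 2928 - 14 = 2914
phi = 2914^0.6 / (10 + 2914^0.6) * 2.9
= 2.677

2.677


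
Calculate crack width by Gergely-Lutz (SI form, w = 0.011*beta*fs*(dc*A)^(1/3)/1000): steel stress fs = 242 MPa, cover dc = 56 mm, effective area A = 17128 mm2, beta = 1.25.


w = 0.011 * beta * fs * (dc * A)^(1/3) / 1000
= 0.011 * 1.25 * 242 * (56 * 17128)^(1/3) / 1000
= 0.328 mm

0.328


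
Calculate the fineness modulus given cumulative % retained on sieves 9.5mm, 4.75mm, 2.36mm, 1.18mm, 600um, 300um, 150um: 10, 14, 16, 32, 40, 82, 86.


FM = sum(cumulative % retained) / 100
= 280 / 100
= 2.8

2.8


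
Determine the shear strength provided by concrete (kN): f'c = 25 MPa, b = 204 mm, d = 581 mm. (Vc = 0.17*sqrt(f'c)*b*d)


Vc = 0.17 * sqrt(25) * 204 * 581 / 1000
= 100.75 kN

100.75


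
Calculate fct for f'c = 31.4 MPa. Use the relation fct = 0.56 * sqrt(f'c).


fct = 0.56 * sqrt(31.4)
= 0.56 * 5.604
= 3.138 MPa

3.138


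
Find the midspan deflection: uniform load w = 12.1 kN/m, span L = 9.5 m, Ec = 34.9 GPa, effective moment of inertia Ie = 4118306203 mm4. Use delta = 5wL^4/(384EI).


Convert: L = 9.5 m = 9500 mm, Ec = 34.9 GPa = 34900 MPa
delta = 5 * 12.1 * 9500^4 / (384 * 34900 * 4118306203)
= 8.93 mm

8.93


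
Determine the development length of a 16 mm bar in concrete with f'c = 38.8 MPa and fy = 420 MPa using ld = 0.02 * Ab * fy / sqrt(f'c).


Ab = pi * 16^2 / 4 = 201.062 mm2
ld = 0.02 * 201.062 * 420 / sqrt(38.8)
= 271.1 mm

271.1


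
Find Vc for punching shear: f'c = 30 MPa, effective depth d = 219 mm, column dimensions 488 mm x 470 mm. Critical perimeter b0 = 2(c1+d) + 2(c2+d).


b0 = 2*(488 + 219) + 2*(470 + 219) = 2792 mm
Vc = 0.33 * sqrt(30) * 2792 * 219 / 1000
= 1105.18 kN

1105.18


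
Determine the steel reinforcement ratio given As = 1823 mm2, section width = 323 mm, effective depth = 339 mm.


rho = As / (b * d)
= 1823 / (323 * 339)
= 0.0166

0.0166


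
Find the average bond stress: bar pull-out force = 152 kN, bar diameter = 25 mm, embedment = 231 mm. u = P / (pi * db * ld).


u = P / (pi * db * ld)
= 152 * 1000 / (pi * 25 * 231)
= 8.378 MPa

8.378


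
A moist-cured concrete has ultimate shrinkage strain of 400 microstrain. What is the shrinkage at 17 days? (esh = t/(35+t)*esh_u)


esh(17) = 17 / (35 + 17) * 400
= 17 / 52 * 400
= 130.8 microstrain

130.8


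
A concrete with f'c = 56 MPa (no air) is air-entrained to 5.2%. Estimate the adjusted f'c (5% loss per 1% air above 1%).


Strength loss = (5.2 - 1) * 5 = 21.0%
f'c = 56 * (1 - 21.0/100)
= 44.24 MPa

44.24


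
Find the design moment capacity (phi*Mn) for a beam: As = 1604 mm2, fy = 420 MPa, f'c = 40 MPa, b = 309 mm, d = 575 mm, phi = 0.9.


a = As * fy / (0.85 * f'c * b)
= 1604 * 420 / (0.85 * 40 * 309)
= 64.1234 mm
Mn = As * fy * (d - a/2) / 10^6
= 365.7667 kN-m
phi*Mn = 0.9 * 365.7667 = 329.19 kN-m

329.19


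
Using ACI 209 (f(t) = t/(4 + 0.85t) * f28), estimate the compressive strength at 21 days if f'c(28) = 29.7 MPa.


f(21) = 21 / (4 + 0.85 * 21) * 29.7
= 21 / 21.85 * 29.7
= 28.54 MPa

28.54


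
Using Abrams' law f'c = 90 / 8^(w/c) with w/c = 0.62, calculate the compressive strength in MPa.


f'c = 90 / 8^0.62
= 90 / 3.63
= 24.79 MPa

24.79


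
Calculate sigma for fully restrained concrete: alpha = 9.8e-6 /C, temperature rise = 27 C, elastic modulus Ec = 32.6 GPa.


sigma = alpha * dT * Ec
= 9.8e-6 * 27 * 32.6 * 1000
= 8.626 MPa

8.626


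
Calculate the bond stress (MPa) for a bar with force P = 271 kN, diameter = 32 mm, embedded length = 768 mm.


u = P / (pi * db * ld)
= 271 * 1000 / (pi * 32 * 768)
= 3.51 MPa

3.51


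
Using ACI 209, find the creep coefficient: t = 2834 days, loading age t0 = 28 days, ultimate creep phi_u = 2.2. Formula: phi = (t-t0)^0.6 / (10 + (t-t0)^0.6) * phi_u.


dt = 2834 - 28 = 2806
phi = 2806^0.6 / (10 + 2806^0.6) * 2.2
= 2.027

2.027


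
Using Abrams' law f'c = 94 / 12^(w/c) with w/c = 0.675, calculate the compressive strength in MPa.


f'c = 94 / 12^0.675
= 94 / 5.351
= 17.57 MPa

17.57


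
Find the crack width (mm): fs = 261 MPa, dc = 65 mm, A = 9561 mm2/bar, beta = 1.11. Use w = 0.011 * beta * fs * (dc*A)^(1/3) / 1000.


w = 0.011 * beta * fs * (dc * A)^(1/3) / 1000
= 0.011 * 1.11 * 261 * (65 * 9561)^(1/3) / 1000
= 0.272 mm

0.272


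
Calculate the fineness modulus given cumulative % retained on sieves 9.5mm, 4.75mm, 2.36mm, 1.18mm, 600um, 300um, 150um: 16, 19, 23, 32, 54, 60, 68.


FM = sum(cumulative % retained) / 100
= 272 / 100
= 2.72

2.72


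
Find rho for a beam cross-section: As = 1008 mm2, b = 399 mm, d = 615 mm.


rho = As / (b * d)
= 1008 / (399 * 615)
= 0.0041

0.0041


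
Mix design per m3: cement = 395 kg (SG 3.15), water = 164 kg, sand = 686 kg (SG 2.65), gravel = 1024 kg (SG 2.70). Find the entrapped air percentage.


Vol cement = 395 / (3.15 * 1000) = 0.125397 m3
Vol water = 164 / 1000 = 0.164 m3
Vol sand = 686 / (2.65 * 1000) = 0.258868 m3
Vol gravel = 1024 / (2.70 * 1000) = 0.379259 m3
Total solid + water volume = 0.927524 m3
Air = (1 - 0.927524) * 100 = 7.25%

7.25


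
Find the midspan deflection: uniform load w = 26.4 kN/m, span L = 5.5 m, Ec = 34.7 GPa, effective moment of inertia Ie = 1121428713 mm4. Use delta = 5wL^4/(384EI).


Convert: L = 5.5 m = 5500 mm, Ec = 34.7 GPa = 34700 MPa
delta = 5 * 26.4 * 5500^4 / (384 * 34700 * 1121428713)
= 8.08 mm

8.08


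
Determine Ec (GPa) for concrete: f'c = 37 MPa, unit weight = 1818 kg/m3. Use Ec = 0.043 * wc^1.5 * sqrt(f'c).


Ec = 0.043 * 1818^1.5 * sqrt(37) / 1000
= 20.27 GPa

20.27


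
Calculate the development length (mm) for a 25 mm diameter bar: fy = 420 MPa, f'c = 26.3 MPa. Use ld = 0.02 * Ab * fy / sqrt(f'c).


Ab = pi * 25^2 / 4 = 490.874 mm2
ld = 0.02 * 490.874 * 420 / sqrt(26.3)
= 804.0 mm

804.0


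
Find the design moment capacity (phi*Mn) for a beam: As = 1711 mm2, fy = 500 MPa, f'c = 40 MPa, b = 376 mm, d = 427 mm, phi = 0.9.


a = As * fy / (0.85 * f'c * b)
= 1711 * 500 / (0.85 * 40 * 376)
= 66.9196 mm
Mn = As * fy * (d - a/2) / 10^6
= 336.6736 kN-m
phi*Mn = 0.9 * 336.6736 = 303.01 kN-m

303.01


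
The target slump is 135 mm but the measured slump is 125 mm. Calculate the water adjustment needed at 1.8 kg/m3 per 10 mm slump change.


Difference = 135 - 125 = 10 mm
Water adjustment = 10 * 1.8 / 10 = 1.8 kg/m3

1.8


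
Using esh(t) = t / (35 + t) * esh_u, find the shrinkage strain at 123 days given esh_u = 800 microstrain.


esh(123) = 123 / (35 + 123) * 800
= 123 / 158 * 800
= 622.8 microstrain

622.8


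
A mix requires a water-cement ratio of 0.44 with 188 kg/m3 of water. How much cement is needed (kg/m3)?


Cement = water / (w/c)
= 188 / 0.44
= 427.3 kg/m3

427.3


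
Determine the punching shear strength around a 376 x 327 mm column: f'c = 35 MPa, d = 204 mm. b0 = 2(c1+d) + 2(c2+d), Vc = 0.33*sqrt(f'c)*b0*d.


b0 = 2*(376 + 204) + 2*(327 + 204) = 2222 mm
Vc = 0.33 * sqrt(35) * 2222 * 204 / 1000
= 884.96 kN

884.96


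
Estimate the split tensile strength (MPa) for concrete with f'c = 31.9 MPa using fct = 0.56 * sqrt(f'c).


fct = 0.56 * sqrt(31.9)
= 0.56 * 5.648
= 3.163 MPa

3.163


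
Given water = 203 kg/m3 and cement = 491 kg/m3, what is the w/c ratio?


w/c = water / cement
w/c = 203 / 491 = 0.413

0.413


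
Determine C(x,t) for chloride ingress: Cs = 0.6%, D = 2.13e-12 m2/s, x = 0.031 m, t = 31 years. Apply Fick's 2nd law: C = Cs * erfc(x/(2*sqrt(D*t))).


t_seconds = 31 * 365.25 * 24 * 3600 = 978285600.0 s
arg = 0.031 / (2 * sqrt(2.13e-12 * 978285600.0))
= 0.3396
erfc(0.3396) = 0.6311
C = 0.6 * 0.6311 = 0.3787%

0.3787


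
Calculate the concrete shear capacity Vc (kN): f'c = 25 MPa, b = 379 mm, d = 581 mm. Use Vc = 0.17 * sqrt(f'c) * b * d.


Vc = 0.17 * sqrt(25) * 379 * 581 / 1000
= 187.17 kN

187.17


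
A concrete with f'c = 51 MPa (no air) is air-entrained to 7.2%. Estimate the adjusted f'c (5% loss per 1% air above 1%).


Strength loss = (7.2 - 1) * 5 = 31.0%
f'c = 51 * (1 - 31.0/100)
= 35.19 MPa

35.19


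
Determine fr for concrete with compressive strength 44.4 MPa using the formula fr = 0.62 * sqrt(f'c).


fr = 0.62 * sqrt(44.4)
= 4.131 MPa

4.131


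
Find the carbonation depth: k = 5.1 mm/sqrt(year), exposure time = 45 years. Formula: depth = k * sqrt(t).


depth = k * sqrt(t)
= 5.1 * sqrt(45)
= 34.21 mm

34.21


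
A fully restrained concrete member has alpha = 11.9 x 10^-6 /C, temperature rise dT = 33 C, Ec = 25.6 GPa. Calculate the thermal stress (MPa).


sigma = alpha * dT * Ec
= 11.9e-6 * 33 * 25.6 * 1000
= 10.053 MPa

10.053


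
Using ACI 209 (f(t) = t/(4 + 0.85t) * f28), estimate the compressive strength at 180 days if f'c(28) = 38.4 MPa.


f(180) = 180 / (4 + 0.85 * 180) * 38.4
= 180 / 157.0 * 38.4
= 44.03 MPa

44.03


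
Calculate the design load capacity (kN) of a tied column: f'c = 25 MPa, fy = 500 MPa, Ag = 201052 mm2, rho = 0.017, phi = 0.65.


Ast = rho * Ag = 0.017 * 201052 = 3417.884 mm2
phi*Pn = 0.65 * 0.80 * (0.85 * 25 * (201052 - 3417.884) + 500 * 3417.884) / 1000
= 3072.51 kN

3072.51


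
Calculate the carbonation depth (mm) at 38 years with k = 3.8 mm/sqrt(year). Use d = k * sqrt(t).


depth = k * sqrt(t)
= 3.8 * sqrt(38)
= 23.42 mm

23.42


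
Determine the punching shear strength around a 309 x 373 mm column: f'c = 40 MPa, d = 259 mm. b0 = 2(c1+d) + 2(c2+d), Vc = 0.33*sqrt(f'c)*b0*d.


b0 = 2*(309 + 259) + 2*(373 + 259) = 2400 mm
Vc = 0.33 * sqrt(40) * 2400 * 259 / 1000
= 1297.34 kN

1297.34


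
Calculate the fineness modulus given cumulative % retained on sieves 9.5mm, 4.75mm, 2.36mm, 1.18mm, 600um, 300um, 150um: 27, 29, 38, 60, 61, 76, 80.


FM = sum(cumulative % retained) / 100
= 371 / 100
= 3.71

3.71


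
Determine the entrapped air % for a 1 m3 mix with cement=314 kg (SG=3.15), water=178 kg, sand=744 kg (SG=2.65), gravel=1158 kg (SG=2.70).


Vol cement = 314 / (3.15 * 1000) = 0.099683 m3
Vol water = 178 / 1000 = 0.178 m3
Vol sand = 744 / (2.65 * 1000) = 0.280755 m3
Vol gravel = 1158 / (2.70 * 1000) = 0.428889 m3
Total solid + water volume = 0.987326 m3
Air = (1 - 0.987326) * 100 = 1.27%

1.27


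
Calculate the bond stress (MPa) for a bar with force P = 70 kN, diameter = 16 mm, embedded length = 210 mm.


u = P / (pi * db * ld)
= 70 * 1000 / (pi * 16 * 210)
= 6.631 MPa

6.631


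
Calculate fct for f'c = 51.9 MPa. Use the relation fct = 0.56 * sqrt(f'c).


fct = 0.56 * sqrt(51.9)
= 0.56 * 7.204
= 4.034 MPa

4.034


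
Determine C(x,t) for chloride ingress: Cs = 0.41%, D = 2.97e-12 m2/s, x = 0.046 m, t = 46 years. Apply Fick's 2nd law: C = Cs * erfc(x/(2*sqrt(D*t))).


t_seconds = 46 * 365.25 * 24 * 3600 = 1451649600.0 s
arg = 0.046 / (2 * sqrt(2.97e-12 * 1451649600.0))
= 0.3503
erfc(0.3503) = 0.6203
C = 0.41 * 0.6203 = 0.2543%

0.2543


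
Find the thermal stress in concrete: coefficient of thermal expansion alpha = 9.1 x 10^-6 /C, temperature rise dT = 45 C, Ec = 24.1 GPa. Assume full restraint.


sigma = alpha * dT * Ec
= 9.1e-6 * 45 * 24.1 * 1000
= 9.869 MPa

9.869


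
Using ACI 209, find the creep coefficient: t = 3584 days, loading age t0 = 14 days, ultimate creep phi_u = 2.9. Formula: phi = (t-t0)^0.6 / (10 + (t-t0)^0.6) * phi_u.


dt = 3584 - 14 = 3570
phi = 3570^0.6 / (10 + 3570^0.6) * 2.9
= 2.701

2.701


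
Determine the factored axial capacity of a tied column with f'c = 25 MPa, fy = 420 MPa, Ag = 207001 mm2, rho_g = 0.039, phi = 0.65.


Ast = rho * Ag = 0.039 * 207001 = 8073.039 mm2
phi*Pn = 0.65 * 0.80 * (0.85 * 25 * (207001 - 8073.039) + 420 * 8073.039) / 1000
= 3961.31 kN

3961.31


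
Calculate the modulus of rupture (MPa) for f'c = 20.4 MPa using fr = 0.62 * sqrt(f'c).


fr = 0.62 * sqrt(20.4)
= 2.8 MPa

2.8


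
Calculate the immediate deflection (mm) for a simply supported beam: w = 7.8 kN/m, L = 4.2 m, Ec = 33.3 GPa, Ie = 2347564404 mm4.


Convert: L = 4.2 m = 4200 mm, Ec = 33.3 GPa = 33300 MPa
delta = 5 * 7.8 * 4200^4 / (384 * 33300 * 2347564404)
= 0.4 mm

0.4


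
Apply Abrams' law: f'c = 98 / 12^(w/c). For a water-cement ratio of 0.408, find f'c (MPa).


f'c = 98 / 12^0.408
= 98 / 2.756
= 35.56 MPa

35.56


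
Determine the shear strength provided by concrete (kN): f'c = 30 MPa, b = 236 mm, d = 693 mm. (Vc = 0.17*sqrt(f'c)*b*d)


Vc = 0.17 * sqrt(30) * 236 * 693 / 1000
= 152.28 kN

152.28


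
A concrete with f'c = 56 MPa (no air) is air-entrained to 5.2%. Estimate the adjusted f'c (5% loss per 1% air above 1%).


Strength loss = (5.2 - 1) * 5 = 21.0%
f'c = 56 * (1 - 21.0/100)
= 44.24 MPa

44.24


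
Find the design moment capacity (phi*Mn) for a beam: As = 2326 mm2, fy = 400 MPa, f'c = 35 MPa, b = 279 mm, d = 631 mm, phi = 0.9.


a = As * fy / (0.85 * f'c * b)
= 2326 * 400 / (0.85 * 35 * 279)
= 112.093 mm
Mn = As * fy * (d - a/2) / 10^6
= 534.9367 kN-m
phi*Mn = 0.9 * 534.9367 = 481.44 kN-m

481.44


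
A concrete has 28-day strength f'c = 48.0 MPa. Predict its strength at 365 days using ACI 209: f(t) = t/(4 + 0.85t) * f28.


f(365) = 365 / (4 + 0.85 * 365) * 48.0
= 365 / 314.25 * 48.0
= 55.75 MPa

55.75


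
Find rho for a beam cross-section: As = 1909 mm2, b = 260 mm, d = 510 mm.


rho = As / (b * d)
= 1909 / (260 * 510)
= 0.0144

0.0144


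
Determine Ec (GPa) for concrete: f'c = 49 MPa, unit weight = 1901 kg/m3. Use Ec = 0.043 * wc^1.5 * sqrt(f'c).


Ec = 0.043 * 1901^1.5 * sqrt(49) / 1000
= 24.95 GPa

24.95


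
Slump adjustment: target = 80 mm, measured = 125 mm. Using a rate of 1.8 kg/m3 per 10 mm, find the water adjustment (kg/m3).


Difference = 80 - 125 = -45 mm
Water adjustment = -45 * 1.8 / 10 = -8.1 kg/m3

-8.1


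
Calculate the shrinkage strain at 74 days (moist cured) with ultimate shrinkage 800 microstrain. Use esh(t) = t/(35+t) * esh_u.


esh(74) = 74 / (35 + 74) * 800
= 74 / 109 * 800
= 543.1 microstrain

543.1


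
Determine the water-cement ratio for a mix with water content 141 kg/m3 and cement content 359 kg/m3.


w/c = water / cement
w/c = 141 / 359 = 0.393

0.393


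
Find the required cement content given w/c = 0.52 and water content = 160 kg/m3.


Cement = water / (w/c)
= 160 / 0.52
= 307.7 kg/m3

307.7


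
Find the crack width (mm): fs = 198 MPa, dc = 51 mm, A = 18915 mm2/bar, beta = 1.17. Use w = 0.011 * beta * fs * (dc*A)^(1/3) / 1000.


w = 0.011 * beta * fs * (dc * A)^(1/3) / 1000
= 0.011 * 1.17 * 198 * (51 * 18915)^(1/3) / 1000
= 0.252 mm

0.252


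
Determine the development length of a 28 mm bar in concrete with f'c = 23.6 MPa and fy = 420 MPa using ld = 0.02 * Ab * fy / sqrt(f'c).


Ab = pi * 28^2 / 4 = 615.752 mm2
ld = 0.02 * 615.752 * 420 / sqrt(23.6)
= 1064.7 mm

1064.7


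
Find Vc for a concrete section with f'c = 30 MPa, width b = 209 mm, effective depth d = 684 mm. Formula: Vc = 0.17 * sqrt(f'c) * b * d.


Vc = 0.17 * sqrt(30) * 209 * 684 / 1000
= 133.11 kN

133.11


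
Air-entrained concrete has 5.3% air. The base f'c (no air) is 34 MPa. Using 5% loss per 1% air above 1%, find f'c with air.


Strength loss = (5.3 - 1) * 5 = 21.5%
f'c = 34 * (1 - 21.5/100)
= 26.69 MPa

26.69


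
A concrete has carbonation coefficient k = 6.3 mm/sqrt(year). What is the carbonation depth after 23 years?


depth = k * sqrt(t)
= 6.3 * sqrt(23)
= 30.21 mm

30.21


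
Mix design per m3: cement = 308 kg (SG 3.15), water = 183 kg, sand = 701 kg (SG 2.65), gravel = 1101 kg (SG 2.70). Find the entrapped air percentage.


Vol cement = 308 / (3.15 * 1000) = 0.097778 m3
Vol water = 183 / 1000 = 0.183 m3
Vol sand = 701 / (2.65 * 1000) = 0.264528 m3
Vol gravel = 1101 / (2.70 * 1000) = 0.407778 m3
Total solid + water volume = 0.953084 m3
Air = (1 - 0.953084) * 100 = 4.69%

4.69


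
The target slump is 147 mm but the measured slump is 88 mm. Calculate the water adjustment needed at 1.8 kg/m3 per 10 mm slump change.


Difference = 147 - 88 = 59 mm
Water adjustment = 59 * 1.8 / 10 = 10.6 kg/m3

10.6


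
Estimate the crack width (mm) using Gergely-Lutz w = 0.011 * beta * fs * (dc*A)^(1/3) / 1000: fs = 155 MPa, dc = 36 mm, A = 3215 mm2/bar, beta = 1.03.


w = 0.011 * beta * fs * (dc * A)^(1/3) / 1000
= 0.011 * 1.03 * 155 * (36 * 3215)^(1/3) / 1000
= 0.086 mm

0.086


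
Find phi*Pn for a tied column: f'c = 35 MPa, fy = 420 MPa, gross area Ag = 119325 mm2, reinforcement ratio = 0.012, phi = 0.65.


Ast = rho * Ag = 0.012 * 119325 = 1431.9 mm2
phi*Pn = 0.65 * 0.80 * (0.85 * 35 * (119325 - 1431.9) + 420 * 1431.9) / 1000
= 2136.53 kN

2136.53


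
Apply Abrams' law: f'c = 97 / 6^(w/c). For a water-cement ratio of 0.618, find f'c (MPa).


f'c = 97 / 6^0.618
= 97 / 3.026
= 32.05 MPa

32.05


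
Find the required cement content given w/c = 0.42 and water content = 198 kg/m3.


Cement = water / (w/c)
= 198 / 0.42
= 471.4 kg/m3

471.4


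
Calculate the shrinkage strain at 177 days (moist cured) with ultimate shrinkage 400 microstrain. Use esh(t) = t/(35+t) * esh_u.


esh(177) = 177 / (35 + 177) * 400
= 177 / 212 * 400
= 334.0 microstrain

334.0


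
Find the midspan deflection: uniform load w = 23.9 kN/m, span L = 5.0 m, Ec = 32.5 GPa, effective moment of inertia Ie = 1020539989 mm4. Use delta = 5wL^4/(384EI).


Convert: L = 5.0 m = 5000 mm, Ec = 32.5 GPa = 32500 MPa
delta = 5 * 23.9 * 5000^4 / (384 * 32500 * 1020539989)
= 5.86 mm

5.86


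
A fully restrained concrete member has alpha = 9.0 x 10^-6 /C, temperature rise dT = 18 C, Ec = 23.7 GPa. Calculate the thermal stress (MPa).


sigma = alpha * dT * Ec
= 9.0e-6 * 18 * 23.7 * 1000
= 3.839 MPa

3.839


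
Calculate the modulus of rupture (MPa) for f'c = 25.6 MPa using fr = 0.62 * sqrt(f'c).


fr = 0.62 * sqrt(25.6)
= 3.137 MPa

3.137


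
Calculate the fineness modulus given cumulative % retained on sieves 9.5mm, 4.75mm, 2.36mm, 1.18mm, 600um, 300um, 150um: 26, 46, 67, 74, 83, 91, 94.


FM = sum(cumulative % retained) / 100
= 481 / 100
= 4.81

4.81


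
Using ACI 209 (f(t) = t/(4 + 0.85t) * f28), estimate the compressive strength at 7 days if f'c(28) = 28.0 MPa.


f(7) = 7 / (4 + 0.85 * 7) * 28.0
= 7 / 9.95 * 28.0
= 19.7 MPa

19.7


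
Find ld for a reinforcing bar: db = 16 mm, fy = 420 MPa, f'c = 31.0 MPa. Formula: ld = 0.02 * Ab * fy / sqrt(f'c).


Ab = pi * 16^2 / 4 = 201.062 mm2
ld = 0.02 * 201.062 * 420 / sqrt(31.0)
= 303.3 mm

303.3


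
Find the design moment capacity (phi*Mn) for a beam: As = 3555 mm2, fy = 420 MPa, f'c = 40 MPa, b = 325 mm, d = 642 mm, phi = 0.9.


a = As * fy / (0.85 * f'c * b)
= 3555 * 420 / (0.85 * 40 * 325)
= 135.1222 mm
Mn = As * fy * (d - a/2) / 10^6
= 857.6947 kN-m
phi*Mn = 0.9 * 857.6947 = 771.93 kN-m

771.93


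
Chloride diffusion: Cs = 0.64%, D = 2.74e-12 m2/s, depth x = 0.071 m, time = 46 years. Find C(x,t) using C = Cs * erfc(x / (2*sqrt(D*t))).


t_seconds = 46 * 365.25 * 24 * 3600 = 1451649600.0 s
arg = 0.071 / (2 * sqrt(2.74e-12 * 1451649600.0))
= 0.5629
erfc(0.5629) = 0.426
C = 0.64 * 0.426 = 0.2726%

0.2726


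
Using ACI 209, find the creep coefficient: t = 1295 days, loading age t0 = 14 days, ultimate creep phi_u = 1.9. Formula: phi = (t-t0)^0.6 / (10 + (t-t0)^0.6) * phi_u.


dt = 1295 - 14 = 1281
phi = 1281^0.6 / (10 + 1281^0.6) * 1.9
= 1.672

1.672


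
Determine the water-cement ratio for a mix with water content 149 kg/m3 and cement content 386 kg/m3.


w/c = water / cement
w/c = 149 / 386 = 0.386

0.386


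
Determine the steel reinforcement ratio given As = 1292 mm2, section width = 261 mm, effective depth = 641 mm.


rho = As / (b * d)
= 1292 / (261 * 641)
= 0.0077

0.0077


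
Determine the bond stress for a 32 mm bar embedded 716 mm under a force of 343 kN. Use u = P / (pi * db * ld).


u = P / (pi * db * ld)
= 343 * 1000 / (pi * 32 * 716)
= 4.765 MPa

4.765


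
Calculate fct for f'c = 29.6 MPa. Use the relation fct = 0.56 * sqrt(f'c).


fct = 0.56 * sqrt(29.6)
= 0.56 * 5.441
= 3.047 MPa

3.047


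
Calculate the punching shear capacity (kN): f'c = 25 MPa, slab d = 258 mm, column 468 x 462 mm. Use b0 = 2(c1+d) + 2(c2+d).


b0 = 2*(468 + 258) + 2*(462 + 258) = 2892 mm
Vc = 0.33 * sqrt(25) * 2892 * 258 / 1000
= 1231.12 kN

1231.12


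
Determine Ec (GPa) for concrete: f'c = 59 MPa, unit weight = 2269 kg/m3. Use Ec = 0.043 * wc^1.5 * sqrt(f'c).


Ec = 0.043 * 2269^1.5 * sqrt(59) / 1000
= 35.7 GPa

35.7


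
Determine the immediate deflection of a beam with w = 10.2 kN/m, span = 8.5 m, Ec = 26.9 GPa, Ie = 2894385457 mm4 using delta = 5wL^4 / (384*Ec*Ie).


Convert: L = 8.5 m = 8500 mm, Ec = 26.9 GPa = 26900 MPa
delta = 5 * 10.2 * 8500^4 / (384 * 26900 * 2894385457)
= 8.9 mm

8.9


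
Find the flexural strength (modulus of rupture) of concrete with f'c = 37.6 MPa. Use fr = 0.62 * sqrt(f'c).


fr = 0.62 * sqrt(37.6)
= 3.802 MPa

3.802


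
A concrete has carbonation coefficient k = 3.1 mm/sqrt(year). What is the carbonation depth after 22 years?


depth = k * sqrt(t)
= 3.1 * sqrt(22)
= 14.54 mm

14.54


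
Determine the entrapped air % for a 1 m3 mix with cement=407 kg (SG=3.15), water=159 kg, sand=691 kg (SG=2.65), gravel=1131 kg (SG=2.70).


Vol cement = 407 / (3.15 * 1000) = 0.129206 m3
Vol water = 159 / 1000 = 0.159 m3
Vol sand = 691 / (2.65 * 1000) = 0.260755 m3
Vol gravel = 1131 / (2.70 * 1000) = 0.418889 m3
Total solid + water volume = 0.96785 m3
Air = (1 - 0.96785) * 100 = 3.22%

3.22


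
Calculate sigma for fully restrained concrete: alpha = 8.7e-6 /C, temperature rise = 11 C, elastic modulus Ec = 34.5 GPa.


sigma = alpha * dT * Ec
= 8.7e-6 * 11 * 34.5 * 1000
= 3.302 MPa

3.302


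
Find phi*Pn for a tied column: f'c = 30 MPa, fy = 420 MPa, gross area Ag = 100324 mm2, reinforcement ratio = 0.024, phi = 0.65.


Ast = rho * Ag = 0.024 * 100324 = 2407.776 mm2
phi*Pn = 0.65 * 0.80 * (0.85 * 30 * (100324 - 2407.776) + 420 * 2407.776) / 1000
= 1824.23 kN

1824.23


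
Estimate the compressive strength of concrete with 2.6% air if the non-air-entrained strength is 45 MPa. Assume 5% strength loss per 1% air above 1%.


Strength loss = (2.6 - 1) * 5 = 8.0%
f'c = 45 * (1 - 8.0/100)
= 41.4 MPa

41.4


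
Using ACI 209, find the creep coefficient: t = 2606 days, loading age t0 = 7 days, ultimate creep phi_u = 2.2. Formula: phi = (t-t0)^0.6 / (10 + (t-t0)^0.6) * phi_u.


dt = 2606 - 7 = 2599
phi = 2599^0.6 / (10 + 2599^0.6) * 2.2
= 2.02

2.02


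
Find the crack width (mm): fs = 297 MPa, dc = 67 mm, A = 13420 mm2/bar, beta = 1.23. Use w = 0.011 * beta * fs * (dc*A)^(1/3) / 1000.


w = 0.011 * beta * fs * (dc * A)^(1/3) / 1000
= 0.011 * 1.23 * 297 * (67 * 13420)^(1/3) / 1000
= 0.388 mm

0.388


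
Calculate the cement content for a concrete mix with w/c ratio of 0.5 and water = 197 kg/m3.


Cement = water / (w/c)
= 197 / 0.5
= 394.0 kg/m3

394.0


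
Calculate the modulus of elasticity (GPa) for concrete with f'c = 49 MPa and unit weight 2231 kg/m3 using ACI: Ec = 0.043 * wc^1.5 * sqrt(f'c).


Ec = 0.043 * 2231^1.5 * sqrt(49) / 1000
= 31.72 GPa

31.72


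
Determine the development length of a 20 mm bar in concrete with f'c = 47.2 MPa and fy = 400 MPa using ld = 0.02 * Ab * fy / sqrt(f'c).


Ab = pi * 20^2 / 4 = 314.159 mm2
ld = 0.02 * 314.159 * 400 / sqrt(47.2)
= 365.8 mm

365.8


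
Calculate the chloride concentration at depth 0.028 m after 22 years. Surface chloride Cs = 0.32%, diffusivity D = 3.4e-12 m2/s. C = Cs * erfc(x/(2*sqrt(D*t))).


t_seconds = 22 * 365.25 * 24 * 3600 = 694267200.0 s
arg = 0.028 / (2 * sqrt(3.4e-12 * 694267200.0))
= 0.2882
erfc(0.2882) = 0.6836
C = 0.32 * 0.6836 = 0.2188%

0.2188


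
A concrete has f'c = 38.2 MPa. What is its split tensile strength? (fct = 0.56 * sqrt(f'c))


fct = 0.56 * sqrt(38.2)
= 0.56 * 6.181
= 3.461 MPa

3.461


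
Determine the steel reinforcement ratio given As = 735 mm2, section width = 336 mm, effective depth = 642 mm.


rho = As / (b * d)
= 735 / (336 * 642)
= 0.0034

0.0034


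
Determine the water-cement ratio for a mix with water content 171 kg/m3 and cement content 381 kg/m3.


w/c = water / cement
w/c = 171 / 381 = 0.449

0.449


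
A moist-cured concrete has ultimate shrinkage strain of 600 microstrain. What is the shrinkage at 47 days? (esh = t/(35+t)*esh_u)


esh(47) = 47 / (35 + 47) * 600
= 47 / 82 * 600
= 343.9 microstrain

343.9


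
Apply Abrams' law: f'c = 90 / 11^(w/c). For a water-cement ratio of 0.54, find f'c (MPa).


f'c = 90 / 11^0.54
= 90 / 3.65
= 24.65 MPa

24.65


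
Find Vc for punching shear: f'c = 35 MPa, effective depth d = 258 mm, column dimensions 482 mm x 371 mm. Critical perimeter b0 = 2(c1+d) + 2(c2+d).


b0 = 2*(482 + 258) + 2*(371 + 258) = 2738 mm
Vc = 0.33 * sqrt(35) * 2738 * 258 / 1000
= 1379.12 kN

1379.12


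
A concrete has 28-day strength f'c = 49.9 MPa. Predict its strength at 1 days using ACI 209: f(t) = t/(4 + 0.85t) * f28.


f(1) = 1 / (4 + 0.85 * 1) * 49.9
= 1 / 4.85 * 49.9
= 10.29 MPa

10.29


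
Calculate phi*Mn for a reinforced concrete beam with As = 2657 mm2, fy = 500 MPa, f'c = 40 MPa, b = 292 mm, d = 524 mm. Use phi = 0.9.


a = As * fy / (0.85 * f'c * b)
= 2657 * 500 / (0.85 * 40 * 292)
= 133.8135 mm
Mn = As * fy * (d - a/2) / 10^6
= 607.2484 kN-m
phi*Mn = 0.9 * 607.2484 = 546.52 kN-m

546.52


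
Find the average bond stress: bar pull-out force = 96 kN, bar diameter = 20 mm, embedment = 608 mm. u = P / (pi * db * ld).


u = P / (pi * db * ld)
= 96 * 1000 / (pi * 20 * 608)
= 2.513 MPa

2.513


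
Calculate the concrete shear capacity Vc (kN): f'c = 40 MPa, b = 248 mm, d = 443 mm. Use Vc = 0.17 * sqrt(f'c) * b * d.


Vc = 0.17 * sqrt(40) * 248 * 443 / 1000
= 118.12 kN

118.12


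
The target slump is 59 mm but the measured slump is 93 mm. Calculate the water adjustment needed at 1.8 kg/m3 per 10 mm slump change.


Difference = 59 - 93 = -34 mm
Water adjustment = -34 * 1.8 / 10 = -6.1 kg/m3

-6.1


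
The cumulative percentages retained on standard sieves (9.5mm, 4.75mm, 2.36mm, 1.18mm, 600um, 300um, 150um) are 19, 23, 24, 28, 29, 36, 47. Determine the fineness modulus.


FM = sum(cumulative % retained) / 100
= 206 / 100
= 2.06

2.06


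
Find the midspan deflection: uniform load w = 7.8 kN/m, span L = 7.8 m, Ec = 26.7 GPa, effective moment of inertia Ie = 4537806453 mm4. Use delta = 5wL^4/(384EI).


Convert: L = 7.8 m = 7800 mm, Ec = 26.7 GPa = 26700 MPa
delta = 5 * 7.8 * 7800^4 / (384 * 26700 * 4537806453)
= 3.1 mm

3.1


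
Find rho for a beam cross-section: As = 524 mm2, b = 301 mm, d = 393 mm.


rho = As / (b * d)
= 524 / (301 * 393)
= 0.0044

0.0044


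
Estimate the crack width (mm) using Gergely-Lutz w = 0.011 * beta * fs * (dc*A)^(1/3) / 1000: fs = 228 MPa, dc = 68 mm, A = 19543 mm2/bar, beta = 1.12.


w = 0.011 * beta * fs * (dc * A)^(1/3) / 1000
= 0.011 * 1.12 * 228 * (68 * 19543)^(1/3) / 1000
= 0.309 mm

0.309


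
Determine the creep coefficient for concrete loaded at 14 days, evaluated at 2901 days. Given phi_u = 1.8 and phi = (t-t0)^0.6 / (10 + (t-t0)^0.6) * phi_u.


dt = 2901 - 14 = 2887
phi = 2887^0.6 / (10 + 2887^0.6) * 1.8
= 1.661

1.661


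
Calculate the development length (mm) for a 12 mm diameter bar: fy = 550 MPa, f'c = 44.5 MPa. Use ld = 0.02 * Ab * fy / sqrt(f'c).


Ab = pi * 12^2 / 4 = 113.097 mm2
ld = 0.02 * 113.097 * 550 / sqrt(44.5)
= 186.5 mm

186.5


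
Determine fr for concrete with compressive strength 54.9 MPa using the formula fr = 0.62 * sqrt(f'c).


fr = 0.62 * sqrt(54.9)
= 4.594 MPa

4.594


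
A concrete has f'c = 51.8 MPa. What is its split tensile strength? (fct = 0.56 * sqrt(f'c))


fct = 0.56 * sqrt(51.8)
= 0.56 * 7.197
= 4.03 MPa

4.03


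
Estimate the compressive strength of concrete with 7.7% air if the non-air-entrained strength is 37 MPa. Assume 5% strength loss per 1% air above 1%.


Strength loss = (7.7 - 1) * 5 = 33.5%
f'c = 37 * (1 - 33.5/100)
= 24.61 MPa

24.61


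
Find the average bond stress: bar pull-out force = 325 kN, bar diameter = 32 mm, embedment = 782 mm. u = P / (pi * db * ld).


u = P / (pi * db * ld)
= 325 * 1000 / (pi * 32 * 782)
= 4.134 MPa

4.134


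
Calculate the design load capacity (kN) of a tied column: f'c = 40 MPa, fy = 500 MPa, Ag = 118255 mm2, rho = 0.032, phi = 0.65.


Ast = rho * Ag = 0.032 * 118255 = 3784.16 mm2
phi*Pn = 0.65 * 0.80 * (0.85 * 40 * (118255 - 3784.16) + 500 * 3784.16) / 1000
= 3007.73 kN

3007.73


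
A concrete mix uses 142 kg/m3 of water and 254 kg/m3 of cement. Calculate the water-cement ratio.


w/c = water / cement
w/c = 142 / 254 = 0.559

0.559


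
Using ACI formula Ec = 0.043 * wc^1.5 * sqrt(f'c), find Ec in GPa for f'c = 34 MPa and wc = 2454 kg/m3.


Ec = 0.043 * 2454^1.5 * sqrt(34) / 1000
= 30.48 GPa

30.48


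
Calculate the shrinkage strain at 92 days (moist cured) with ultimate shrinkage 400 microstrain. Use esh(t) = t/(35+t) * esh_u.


esh(92) = 92 / (35 + 92) * 400
= 92 / 127 * 400
= 289.8 microstrain

289.8


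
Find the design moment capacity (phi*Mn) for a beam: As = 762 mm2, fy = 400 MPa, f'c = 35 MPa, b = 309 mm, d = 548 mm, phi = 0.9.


a = As * fy / (0.85 * f'c * b)
= 762 * 400 / (0.85 * 35 * 309)
= 33.1566 mm
Mn = As * fy * (d - a/2) / 10^6
= 161.9773 kN-m
phi*Mn = 0.9 * 161.9773 = 145.78 kN-m

145.78


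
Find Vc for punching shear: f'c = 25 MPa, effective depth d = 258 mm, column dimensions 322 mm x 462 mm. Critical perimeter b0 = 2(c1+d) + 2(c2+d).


b0 = 2*(322 + 258) + 2*(462 + 258) = 2600 mm
Vc = 0.33 * sqrt(25) * 2600 * 258 / 1000
= 1106.82 kN

1106.82


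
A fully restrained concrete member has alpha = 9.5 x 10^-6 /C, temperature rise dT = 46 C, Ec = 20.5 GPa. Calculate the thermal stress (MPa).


sigma = alpha * dT * Ec
= 9.5e-6 * 46 * 20.5 * 1000
= 8.958 MPa

8.958


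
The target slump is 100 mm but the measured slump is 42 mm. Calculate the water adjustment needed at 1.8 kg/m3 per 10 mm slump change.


Difference = 100 - 42 = 58 mm
Water adjustment = 58 * 1.8 / 10 = 10.4 kg/m3

10.4


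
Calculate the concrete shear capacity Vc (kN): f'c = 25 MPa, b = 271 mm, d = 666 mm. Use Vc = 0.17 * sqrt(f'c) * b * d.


Vc = 0.17 * sqrt(25) * 271 * 666 / 1000
= 153.41 kN

153.41


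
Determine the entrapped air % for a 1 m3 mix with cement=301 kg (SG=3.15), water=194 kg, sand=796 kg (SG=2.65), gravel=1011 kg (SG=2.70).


Vol cement = 301 / (3.15 * 1000) = 0.095556 m3
Vol water = 194 / 1000 = 0.194 m3
Vol sand = 796 / (2.65 * 1000) = 0.300377 m3
Vol gravel = 1011 / (2.70 * 1000) = 0.374444 m3
Total solid + water volume = 0.964377 m3
Air = (1 - 0.964377) * 100 = 3.56%

3.56


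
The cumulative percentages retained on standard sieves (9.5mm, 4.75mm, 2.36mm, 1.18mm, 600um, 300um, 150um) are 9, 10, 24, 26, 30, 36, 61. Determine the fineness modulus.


FM = sum(cumulative % retained) / 100
= 196 / 100
= 1.96

1.96


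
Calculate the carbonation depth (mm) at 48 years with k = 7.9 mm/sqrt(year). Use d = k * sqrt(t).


depth = k * sqrt(t)
= 7.9 * sqrt(48)
= 54.73 mm

54.73


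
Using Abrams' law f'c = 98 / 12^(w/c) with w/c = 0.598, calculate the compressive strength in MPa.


f'c = 98 / 12^0.598
= 98 / 4.419
= 22.18 MPa

22.18


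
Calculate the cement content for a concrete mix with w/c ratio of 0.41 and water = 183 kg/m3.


Cement = water / (w/c)
= 183 / 0.41
= 446.3 kg/m3

446.3


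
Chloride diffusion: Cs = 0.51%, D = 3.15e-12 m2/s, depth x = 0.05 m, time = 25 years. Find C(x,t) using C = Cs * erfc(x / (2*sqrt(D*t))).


t_seconds = 25 * 365.25 * 24 * 3600 = 788940000.0 s
arg = 0.05 / (2 * sqrt(3.15e-12 * 788940000.0))
= 0.5015
erfc(0.5015) = 0.4782
C = 0.51 * 0.4782 = 0.2439%

0.2439


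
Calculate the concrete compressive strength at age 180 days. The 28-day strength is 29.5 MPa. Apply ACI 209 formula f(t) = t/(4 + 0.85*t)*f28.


f(180) = 180 / (4 + 0.85 * 180) * 29.5
= 180 / 157.0 * 29.5
= 33.82 MPa

33.82
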